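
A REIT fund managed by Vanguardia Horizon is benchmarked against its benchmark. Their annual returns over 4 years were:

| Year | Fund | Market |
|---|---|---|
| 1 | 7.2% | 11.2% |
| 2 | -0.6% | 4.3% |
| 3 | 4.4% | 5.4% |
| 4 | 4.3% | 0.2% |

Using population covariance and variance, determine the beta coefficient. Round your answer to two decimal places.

0.36

r̄p = 3.8250%,  r̄m = 5.2750%
Cov = Σ(rp − r̄p)(rm − r̄m) / 4 = 5.4931
Var(rm) = Σ(rm − r̄m)² / 4 = 15.4569
β = Cov / Var = 5.4931 / 15.4569 = 0.3554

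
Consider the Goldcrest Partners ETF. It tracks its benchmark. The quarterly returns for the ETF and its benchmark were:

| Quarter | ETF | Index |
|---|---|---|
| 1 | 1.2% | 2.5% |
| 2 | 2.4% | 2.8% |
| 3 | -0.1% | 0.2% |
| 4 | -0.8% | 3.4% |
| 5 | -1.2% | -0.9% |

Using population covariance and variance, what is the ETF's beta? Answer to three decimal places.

r̄p = 0.3000%,  r̄m = 1.6000%
Cov = Σ(rp − r̄p)(rm − r̄m) / 5 = 1.1320
Var(rm) = Σ(rm − r̄m)² / 5 = 2.7400
β = Cov / Var = 1.1320 / 2.7400 = 0.4131

0.413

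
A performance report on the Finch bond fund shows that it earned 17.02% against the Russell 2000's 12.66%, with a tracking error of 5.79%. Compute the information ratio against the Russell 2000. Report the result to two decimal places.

0.75

IR = (Rp − Rb) / TE = (17.02% − 12.66%) / 5.79% = 4.36% / 5.79% = 0.7530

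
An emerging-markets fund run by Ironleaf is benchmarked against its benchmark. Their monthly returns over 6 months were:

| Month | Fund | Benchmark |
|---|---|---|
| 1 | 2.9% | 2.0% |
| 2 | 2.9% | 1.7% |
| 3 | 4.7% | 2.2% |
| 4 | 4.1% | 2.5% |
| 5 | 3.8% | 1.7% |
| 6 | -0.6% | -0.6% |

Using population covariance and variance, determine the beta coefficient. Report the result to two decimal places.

r̄p = 2.9667%,  r̄m = 1.5833%
Cov = Σ(rp − r̄p)(rm − r̄m) / 6 = 1.6594
Var(rm) = Σ(rm − r̄m)² / 6 = 1.0314
β = Cov / Var = 1.6594 / 1.0314 = 1.6089

1.61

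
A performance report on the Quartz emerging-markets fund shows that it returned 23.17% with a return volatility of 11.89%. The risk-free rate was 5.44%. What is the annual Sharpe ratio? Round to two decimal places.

Sharpe = (Rp − Rf) / σp = (23.17% − 5.44%) / 11.89% = 17.73% / 11.89% = 1.4912

1.49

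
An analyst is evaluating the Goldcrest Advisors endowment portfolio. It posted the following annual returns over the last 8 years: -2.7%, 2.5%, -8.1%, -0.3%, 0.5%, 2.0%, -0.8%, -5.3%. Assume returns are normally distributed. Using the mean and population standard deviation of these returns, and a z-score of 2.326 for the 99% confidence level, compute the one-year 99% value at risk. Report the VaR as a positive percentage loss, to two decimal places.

9.48

Mean return r̄ = -12.20 / 8 = -1.5250%
Σ(r − r̄)² = (-2.7 − (-1.5250))² + (2.5 − (-1.5250))² + … = 93.6150
σ = √[93.6150 / 8] = 3.4208%
VaR = −(r̄ − z·σ) = −(-1.5250 − 2.326 × 3.4208) = −(-9.4818) = 9.4818%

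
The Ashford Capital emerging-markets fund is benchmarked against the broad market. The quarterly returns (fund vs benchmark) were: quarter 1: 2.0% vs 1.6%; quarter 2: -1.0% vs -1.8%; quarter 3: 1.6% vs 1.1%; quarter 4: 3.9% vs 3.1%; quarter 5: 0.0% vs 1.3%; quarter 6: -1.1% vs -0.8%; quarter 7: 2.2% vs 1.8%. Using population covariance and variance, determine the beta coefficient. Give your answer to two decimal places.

r̄p = 1.0857%,  r̄m = 0.9000%
Cov = Σ(rp − r̄p)(rm − r̄m) / 7 = 2.4071
Var(rm) = Σ(rm − r̄m)² / 7 = 2.3600
β = Cov / Var = 2.4071 / 2.3600 = 1.0200

1.02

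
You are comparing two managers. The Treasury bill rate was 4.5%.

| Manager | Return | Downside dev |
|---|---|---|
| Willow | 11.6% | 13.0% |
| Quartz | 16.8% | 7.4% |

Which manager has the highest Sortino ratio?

Willow: Sortino ratio = (11.6% − 4.5%) / 13.0% = 0.546
Quartz: Sortino ratio = (16.8% − 4.5%) / 7.4% = 1.662
Highest: Quartz (1.662).

Quartz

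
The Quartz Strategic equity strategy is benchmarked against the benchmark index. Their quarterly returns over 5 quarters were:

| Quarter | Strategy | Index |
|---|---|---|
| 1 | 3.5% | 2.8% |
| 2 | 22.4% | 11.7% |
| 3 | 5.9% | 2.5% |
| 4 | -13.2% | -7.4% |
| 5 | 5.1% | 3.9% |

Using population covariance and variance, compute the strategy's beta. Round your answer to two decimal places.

r̄p = 4.7400%,  r̄m = 2.7000%
Cov = Σ(rp − r̄p)(rm − r̄m) / 5 = 68.0420
Var(rm) = Σ(rm − r̄m)² / 5 = 36.9000
β = Cov / Var = 68.0420 / 36.9000 = 1.8440

1.84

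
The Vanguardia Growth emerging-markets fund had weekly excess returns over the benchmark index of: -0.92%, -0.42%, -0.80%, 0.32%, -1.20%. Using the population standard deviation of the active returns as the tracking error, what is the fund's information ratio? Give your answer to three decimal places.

Mean return r̄ = -3.020 / 5 = -0.6040%
Σ(r − r̄)² = (-0.92 − (-0.6040))² + (-0.42 − (-0.6040))² + (-0.8 − (-0.6040))² + … = 1.3811
population σ = √(1.3811 / 5) = √0.2762 = 0.5255%
IR = r̄ / tracking error = -0.6040 / 0.5255 = -1.1494

-1.149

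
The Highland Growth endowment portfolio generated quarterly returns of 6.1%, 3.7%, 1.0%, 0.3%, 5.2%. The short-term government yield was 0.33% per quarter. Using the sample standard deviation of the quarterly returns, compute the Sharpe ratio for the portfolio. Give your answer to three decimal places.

1.152

μ = (6.1 + 3.7 + 1 + 0.3 + 5.2) / 5 = 3.2600%
Σ(r − μ)² = (6.1 − 3.2600)² + (3.7 − 3.2600)² + (1 − 3.2600)² + … = 25.8920
σ = √[25.8920 / 4] = 2.5442%
Sharpe = (μ − rf) / σ = (3.2600 − 0.33) / 2.5442 = 2.9300 / 2.5442 = 1.1516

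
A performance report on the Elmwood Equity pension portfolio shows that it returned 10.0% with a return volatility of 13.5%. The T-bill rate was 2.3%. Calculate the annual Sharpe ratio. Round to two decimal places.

Sharpe = (Rp − Rf) / σp = (10.0% − 2.3%) / 13.5% = 7.70% / 13.5% = 0.5704

0.57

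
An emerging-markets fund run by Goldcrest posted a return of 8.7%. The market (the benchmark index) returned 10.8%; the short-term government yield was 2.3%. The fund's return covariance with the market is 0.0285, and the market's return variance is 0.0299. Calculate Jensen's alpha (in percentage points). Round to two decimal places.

β = Cov / Var = 0.0285 / 0.0299 = 0.9532
E[R] = Rf + β(Rm − Rf) = 2.3% + 0.9532 × (10.8% − 2.3%) = 10.4022%
α = Rp − E[R] = 8.7% − 10.4022% = -1.7022

-1.70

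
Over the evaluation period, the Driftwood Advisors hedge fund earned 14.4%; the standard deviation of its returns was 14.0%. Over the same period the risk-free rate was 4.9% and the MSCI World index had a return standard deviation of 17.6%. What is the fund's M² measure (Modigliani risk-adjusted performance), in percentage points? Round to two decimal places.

Sharpe = (Rp − Rf) / σp = (14.4% − 4.9%) / 14.0% = 0.6786
M² = Rf + Sharpe × σm = 4.9% + 0.6786 × 17.6% = 16.8434%

16.84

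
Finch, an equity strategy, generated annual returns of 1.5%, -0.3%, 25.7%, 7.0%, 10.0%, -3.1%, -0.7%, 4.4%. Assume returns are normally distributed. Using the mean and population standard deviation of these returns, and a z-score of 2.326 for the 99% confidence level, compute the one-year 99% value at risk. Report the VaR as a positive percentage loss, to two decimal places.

14.48

μ = (1.5 − 0.3 + 25.7 + 7 + 10 − 3.1 − 0.7 + 4.4) / 8 = 5.5625%
Population std dev = √[593.7588 / 8] = 8.6151%
VaR = −(μ − z·σ) = −(5.5625 − 2.326 × 8.6151) = −(-14.4762) = 14.4762%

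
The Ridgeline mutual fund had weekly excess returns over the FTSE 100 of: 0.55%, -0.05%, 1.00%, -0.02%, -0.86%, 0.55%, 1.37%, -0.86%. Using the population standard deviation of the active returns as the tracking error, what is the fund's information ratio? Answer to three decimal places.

μ = (0.55 − 0.05 + 1 − 0.02 − 0.86 + 0.55 + 1.37 − 0.86) / 8 = 0.2100%
Population std dev = √[4.6112 / 8] = 0.7592%
IR = μ / tracking error = 0.2100 / 0.7592 = 0.2766

0.277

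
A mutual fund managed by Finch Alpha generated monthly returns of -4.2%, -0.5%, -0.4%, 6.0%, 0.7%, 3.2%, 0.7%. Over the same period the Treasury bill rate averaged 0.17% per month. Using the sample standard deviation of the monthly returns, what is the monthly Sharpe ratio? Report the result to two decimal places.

0.19

μ = (-4.2 − 0.5 − 0.4 + 6 + 0.7 + 3.2 + 0.7) / 7 = 5.50 / 7 = 0.7857%
Sample σ = √[Σ(r − μ)² / 6] = √[60.9486 / 6] = √10.1581 = 3.1872%
Sharpe = (μ − rf) / σ = (0.7857 − 0.17) / 3.1872 = 0.6157 / 3.1872 = 0.1932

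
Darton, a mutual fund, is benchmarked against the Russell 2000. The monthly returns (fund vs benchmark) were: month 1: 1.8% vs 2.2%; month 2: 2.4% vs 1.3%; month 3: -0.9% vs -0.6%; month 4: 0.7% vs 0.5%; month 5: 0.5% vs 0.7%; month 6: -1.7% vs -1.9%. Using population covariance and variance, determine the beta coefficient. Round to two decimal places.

r̄p = 0.4667%,  r̄m = 0.3667%
Cov = Σ(rp − r̄p)(rm − r̄m) / 6 = 1.7539
Var(rm) = Σ(rm − r̄m)² / 6 = 1.7389
β = Cov / Var = 1.7539 / 1.7389 = 1.0086

1.01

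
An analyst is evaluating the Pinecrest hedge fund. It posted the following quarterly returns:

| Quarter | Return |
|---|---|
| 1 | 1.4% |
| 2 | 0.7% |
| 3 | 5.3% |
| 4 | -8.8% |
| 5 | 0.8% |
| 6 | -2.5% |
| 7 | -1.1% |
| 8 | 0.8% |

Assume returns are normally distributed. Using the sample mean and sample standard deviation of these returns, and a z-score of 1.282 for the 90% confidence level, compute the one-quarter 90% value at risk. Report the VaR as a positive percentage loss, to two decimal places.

r̄ = (1.4 + 0.7 + 5.3 − 8.8 + 0.8 − 2.5 − 1.1 + 0.8) / 8 = -0.4250%
Σ(r − r̄)² = (1.4 − (-0.4250))² + (0.7 − (-0.4250))² + (5.3 − (-0.4250))² + … = 115.2750
σ = √[115.2750 / 7] = 4.0581%
VaR = −(r̄ − z·σ) = −(-0.4250 − 1.282 × 4.0581) = −(-5.6275) = 5.6275%

5.63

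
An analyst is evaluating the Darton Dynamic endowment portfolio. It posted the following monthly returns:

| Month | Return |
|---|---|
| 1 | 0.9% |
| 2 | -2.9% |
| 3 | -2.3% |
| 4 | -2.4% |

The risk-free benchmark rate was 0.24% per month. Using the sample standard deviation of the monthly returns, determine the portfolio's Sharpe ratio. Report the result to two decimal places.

r̄ = (0.9 − 2.9 − 2.3 − 2.4) / 4 = -1.6750%
Sample σ = √[Σ(r − r̄)² / 3] = √[9.0475 / 3] = √3.0158 = 1.7366%
Sharpe = (r̄ − rf) / σ = (-1.6750 − 0.24) / 1.7366 = -1.9150 / 1.7366 = -1.1027

-1.10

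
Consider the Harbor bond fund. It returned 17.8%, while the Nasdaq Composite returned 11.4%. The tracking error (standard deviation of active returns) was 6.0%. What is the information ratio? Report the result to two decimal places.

IR = (Rp − Rb) / TE = (17.8% − 11.4%) / 6.0% = 6.40% / 6.0% = 1.0667

1.07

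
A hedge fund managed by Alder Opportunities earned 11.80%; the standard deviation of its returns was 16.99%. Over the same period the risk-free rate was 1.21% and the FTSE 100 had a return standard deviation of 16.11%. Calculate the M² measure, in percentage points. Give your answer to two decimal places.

11.25

Sharpe = (Rp − Rf) / σp = (11.80% − 1.21%) / 16.99% = 0.6233
M² = Rf + Sharpe × σm = 1.21% + 0.6233 × 16.11% = 11.2514%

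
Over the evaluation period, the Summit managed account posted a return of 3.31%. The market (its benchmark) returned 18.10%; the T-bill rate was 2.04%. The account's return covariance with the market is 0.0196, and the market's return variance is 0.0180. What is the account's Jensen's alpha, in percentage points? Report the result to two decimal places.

-16.22

β = Cov / Var = 0.0196 / 0.0180 = 1.0889
E[R] = Rf + β(Rm − Rf) = 2.04% + 1.0889 × (18.10% − 2.04%) = 19.5277%
α = Rp − E[R] = 3.31% − 19.5277% = -16.2177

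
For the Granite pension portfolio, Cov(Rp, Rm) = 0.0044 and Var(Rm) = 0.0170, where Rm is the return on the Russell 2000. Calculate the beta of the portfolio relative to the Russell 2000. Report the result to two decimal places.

β = Cov(Rp, Rm) / Var(Rm) = 0.0044 / 0.0170 = 0.2588

0.26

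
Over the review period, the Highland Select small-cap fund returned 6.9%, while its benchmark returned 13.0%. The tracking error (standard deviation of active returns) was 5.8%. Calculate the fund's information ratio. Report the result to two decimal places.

IR = (Rp − Rb) / TE = (6.9% − 13.0%) / 5.8% = -6.10% / 5.8% = -1.0517

-1.05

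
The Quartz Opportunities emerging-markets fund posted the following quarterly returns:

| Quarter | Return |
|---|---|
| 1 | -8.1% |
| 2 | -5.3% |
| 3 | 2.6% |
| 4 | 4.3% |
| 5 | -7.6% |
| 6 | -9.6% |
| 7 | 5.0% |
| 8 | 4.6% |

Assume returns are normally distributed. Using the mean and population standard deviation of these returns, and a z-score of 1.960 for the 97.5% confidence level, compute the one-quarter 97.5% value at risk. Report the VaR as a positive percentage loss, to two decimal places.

r̄ = (-8.1 − 5.3 + 2.6 + 4.3 − 7.6 − 9.6 + 5 + 4.6) / 8 = -1.7625%
Population σ = √[Σ(r − r̄)² / 8] = √[290.1788 / 8] = √36.2724 = 6.0227%
VaR = −(r̄ − z·σ) = −(-1.7625 − 1.960 × 6.0227) = −(-13.5670) = 13.5670%

13.57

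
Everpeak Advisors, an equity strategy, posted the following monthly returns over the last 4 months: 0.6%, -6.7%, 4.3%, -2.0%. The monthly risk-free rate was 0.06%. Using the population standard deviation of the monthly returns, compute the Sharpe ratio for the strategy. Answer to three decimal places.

Mean return r̄ = -3.80 / 4 = -0.9500%
Σ(r − r̄)² = (0.6 − (-0.9500))² + (-6.7 − (-0.9500))² + (4.3 − (-0.9500))² + … = 64.1300
population σ = √(64.1300 / 4) = √16.0325 = 4.0041%
Sharpe = (r̄ − rf) / σ = (-0.9500 − 0.06) / 4.0041 = -1.0100 / 4.0041 = -0.2522

-0.252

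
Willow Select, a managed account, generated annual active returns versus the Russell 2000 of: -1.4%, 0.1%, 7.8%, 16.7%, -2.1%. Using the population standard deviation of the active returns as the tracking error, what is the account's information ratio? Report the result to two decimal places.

r̄ = (-1.4 + 0.1 + 7.8 + 16.7 − 2.1) / 5 = 21.10 / 5 = 4.2200%
Σ(r − r̄)² = (-1.4 − 4.2200)² + (0.1 − 4.2200)² + (7.8 − 4.2200)² + … = 257.0680
σ = √[257.0680 / 5] = 7.1703%
IR = r̄ / tracking error = 4.2200 / 7.1703 = 0.5885

0.59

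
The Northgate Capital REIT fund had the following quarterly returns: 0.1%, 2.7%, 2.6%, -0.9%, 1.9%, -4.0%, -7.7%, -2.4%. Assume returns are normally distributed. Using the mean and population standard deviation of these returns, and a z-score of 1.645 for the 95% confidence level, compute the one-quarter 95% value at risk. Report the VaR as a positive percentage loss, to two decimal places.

6.54

r̄ = (0.1 + 2.7 + 2.6 − 0.9 + 1.9 − 4 − 7.7 − 2.4) / 8 = -0.9625%
Σ(r − r̄)² = 92.1188; population σ = √(92.1188/8) = 3.3934%
VaR = −(r̄ − z·σ) = −(-0.9625 − 1.645 × 3.3934) = −(-6.5446) = 6.5446%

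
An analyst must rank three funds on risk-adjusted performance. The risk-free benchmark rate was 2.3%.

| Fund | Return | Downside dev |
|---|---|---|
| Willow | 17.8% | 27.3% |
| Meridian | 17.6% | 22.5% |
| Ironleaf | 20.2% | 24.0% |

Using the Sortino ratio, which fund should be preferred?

Willow: Sortino ratio = (17.8% − 2.3%) / 27.3% = 0.568
Meridian: Sortino ratio = (17.6% − 2.3%) / 22.5% = 0.680
Ironleaf: Sortino ratio = (20.2% − 2.3%) / 24.0% = 0.746
Highest: Ironleaf (0.746).

Ironleaf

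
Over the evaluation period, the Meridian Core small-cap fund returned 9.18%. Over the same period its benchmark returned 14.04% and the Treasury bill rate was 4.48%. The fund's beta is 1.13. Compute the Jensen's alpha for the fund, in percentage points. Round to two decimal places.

-6.10

CAPM expected return = Rf + β(Rm − Rf) = 4.48% + 1.13 × (14.04% − 4.48%) = 4.48 + 1.13 × 9.56 = 15.2828%
Jensen's α = Rp − E[R] = 9.18% − 15.2828% = -6.1028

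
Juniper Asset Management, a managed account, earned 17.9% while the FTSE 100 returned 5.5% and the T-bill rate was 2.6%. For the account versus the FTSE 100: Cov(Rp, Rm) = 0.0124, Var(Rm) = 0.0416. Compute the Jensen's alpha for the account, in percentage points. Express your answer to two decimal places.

14.44

β = Cov / Var = 0.0124 / 0.0416 = 0.2981
E[R] = Rf + β(Rm − Rf) = 2.6% + 0.2981 × (5.5% − 2.6%) = 3.4645%
α = Rp − E[R] = 17.9% − 3.4645% = 14.4355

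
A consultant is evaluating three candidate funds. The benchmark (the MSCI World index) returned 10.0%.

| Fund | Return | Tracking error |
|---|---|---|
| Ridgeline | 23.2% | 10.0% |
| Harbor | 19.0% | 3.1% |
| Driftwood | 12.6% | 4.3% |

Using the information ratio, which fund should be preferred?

Harbor

Ridgeline: IR = (23.2% − 10.0%) / 10.0% = 1.320
Harbor: IR = (19.0% − 10.0%) / 3.1% = 2.903
Driftwood: IR = (12.6% − 10.0%) / 4.3% = 0.605
Highest: Harbor (2.903).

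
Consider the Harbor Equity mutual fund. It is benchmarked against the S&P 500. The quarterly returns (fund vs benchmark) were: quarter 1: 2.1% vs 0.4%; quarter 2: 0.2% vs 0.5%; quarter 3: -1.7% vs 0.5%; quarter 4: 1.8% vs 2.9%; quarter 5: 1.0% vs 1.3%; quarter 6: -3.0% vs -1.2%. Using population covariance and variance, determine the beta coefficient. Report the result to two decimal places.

r̄p = 0.0667%,  r̄m = 0.7333%
Cov = Σ(rp − r̄p)(rm − r̄m) / 6 = 1.6528
Var(rm) = Σ(rm − r̄m)² / 6 = 1.4956
β = Cov / Var = 1.6528 / 1.4956 = 1.1051

1.11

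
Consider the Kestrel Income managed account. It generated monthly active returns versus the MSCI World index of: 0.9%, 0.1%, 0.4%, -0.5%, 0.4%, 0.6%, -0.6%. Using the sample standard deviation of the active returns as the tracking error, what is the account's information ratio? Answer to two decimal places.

0.33

r̄ = (0.9 + 0.1 + 0.4 − 0.5 + 0.4 + 0.6 − 0.6) / 7 = 1.30 / 7 = 0.1857%
Sample σ = √[Σ(r − r̄)² / 6] = √[1.8686 / 6] = √0.3114 = 0.5580%
IR = r̄ / tracking error = 0.1857 / 0.5580 = 0.3328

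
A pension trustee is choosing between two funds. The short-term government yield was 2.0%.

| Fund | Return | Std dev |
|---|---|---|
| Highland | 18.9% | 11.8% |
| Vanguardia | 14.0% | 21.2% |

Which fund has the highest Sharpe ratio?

Highland: Sharpe ratio = (18.9% − 2.0%) / 11.8% = 1.432
Vanguardia: Sharpe ratio = (14.0% − 2.0%) / 21.2% = 0.566
Highest: Highland (1.432).

Highland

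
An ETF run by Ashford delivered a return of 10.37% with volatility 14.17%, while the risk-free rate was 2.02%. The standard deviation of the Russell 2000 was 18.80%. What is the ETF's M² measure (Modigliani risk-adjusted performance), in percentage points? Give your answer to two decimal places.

13.10

Sharpe = (Rp − Rf) / σp = (10.37% − 2.02%) / 14.17% = 0.5893
M² = Rf + Sharpe × σm = 2.02% + 0.5893 × 18.80% = 13.0988%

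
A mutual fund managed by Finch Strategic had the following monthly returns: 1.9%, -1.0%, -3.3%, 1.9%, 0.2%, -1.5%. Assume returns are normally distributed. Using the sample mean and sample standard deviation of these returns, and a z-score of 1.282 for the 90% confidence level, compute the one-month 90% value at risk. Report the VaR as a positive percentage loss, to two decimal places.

Mean return μ = -1.80 / 6 = -0.3000%
Σ(r − μ)² = (1.9 − (-0.3000))² + (-1 − (-0.3000))² + (-3.3 − (-0.3000))² + … = 20.8600
sample σ = √(20.8600 / 5) = √4.1720 = 2.0425%
VaR = −(μ − z·σ) = −(-0.3000 − 1.282 × 2.0425) = −(-2.9185) = 2.9185%

2.92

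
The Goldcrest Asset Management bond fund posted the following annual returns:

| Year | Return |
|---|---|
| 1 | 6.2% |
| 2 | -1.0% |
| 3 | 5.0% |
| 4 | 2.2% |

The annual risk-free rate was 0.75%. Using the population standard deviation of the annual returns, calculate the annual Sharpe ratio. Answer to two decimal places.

0.85

r̄ = (6.2 − 1 + 5 + 2.2) / 4 = 12.40 / 4 = 3.1000%
Σ(r − r̄)² = 30.8400; population σ = √(30.8400/4) = 2.7767%
Sharpe = (r̄ − rf) / σ = (3.1000 − 0.75) / 2.7767 = 2.3500 / 2.7767 = 0.8463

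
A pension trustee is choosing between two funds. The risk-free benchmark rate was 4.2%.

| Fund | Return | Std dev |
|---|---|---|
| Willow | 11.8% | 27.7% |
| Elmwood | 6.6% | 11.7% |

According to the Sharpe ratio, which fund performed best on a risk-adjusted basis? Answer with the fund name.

Willow

Willow: Sharpe ratio = (11.8% − 4.2%) / 27.7% = 0.274
Elmwood: Sharpe ratio = (6.6% − 4.2%) / 11.7% = 0.205
Highest: Willow (0.274).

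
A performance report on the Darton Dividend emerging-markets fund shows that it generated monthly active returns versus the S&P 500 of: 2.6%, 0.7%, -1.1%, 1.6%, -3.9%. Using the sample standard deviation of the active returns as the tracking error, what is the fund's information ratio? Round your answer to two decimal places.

r̄ = (2.6 + 0.7 − 1.1 + 1.6 − 3.9) / 5 = -0.10 / 5 = -0.0200%
Sample std dev = √[26.2280 / 4] = 2.5607%
IR = r̄ / tracking error = -0.0200 / 2.5607 = -0.0078

-0.01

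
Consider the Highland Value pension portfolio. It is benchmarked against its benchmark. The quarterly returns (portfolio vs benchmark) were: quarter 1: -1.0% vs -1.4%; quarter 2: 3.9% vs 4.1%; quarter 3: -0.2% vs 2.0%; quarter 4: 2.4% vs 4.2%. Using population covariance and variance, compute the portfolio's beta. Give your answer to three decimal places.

0.763

r̄p = 1.2750%,  r̄m = 2.2250%
Cov = Σ(rp − r̄p)(rm − r̄m) / 4 = 3.9306
Var(rm) = Σ(rm − r̄m)² / 4 = 5.1519
β = Cov / Var = 3.9306 / 5.1519 = 0.7629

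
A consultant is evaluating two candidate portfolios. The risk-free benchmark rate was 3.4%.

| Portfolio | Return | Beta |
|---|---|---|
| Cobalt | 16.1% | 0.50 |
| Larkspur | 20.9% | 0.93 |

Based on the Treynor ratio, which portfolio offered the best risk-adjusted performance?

Cobalt: Treynor = (16.1% − 3.4%) / 0.50 = 25.400
Larkspur: Treynor = (20.9% − 3.4%) / 0.93 = 18.817
Highest: Cobalt (25.400).

Cobalt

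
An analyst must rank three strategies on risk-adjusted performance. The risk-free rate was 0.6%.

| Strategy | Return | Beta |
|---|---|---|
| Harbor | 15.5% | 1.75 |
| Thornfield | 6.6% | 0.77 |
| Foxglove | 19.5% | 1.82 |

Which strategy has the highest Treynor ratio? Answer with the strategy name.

Foxglove

Harbor: Treynor = (15.5% − 0.6%) / 1.75 = 8.514
Thornfield: Treynor = (6.6% − 0.6%) / 0.77 = 7.792
Foxglove: Treynor = (19.5% − 0.6%) / 1.82 = 10.385
Highest: Foxglove (10.385).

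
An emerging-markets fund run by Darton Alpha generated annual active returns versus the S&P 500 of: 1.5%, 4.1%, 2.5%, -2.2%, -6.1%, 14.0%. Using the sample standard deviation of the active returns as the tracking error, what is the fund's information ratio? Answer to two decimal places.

Mean return r̄ = 13.80 / 6 = 2.3000%
Sample σ = √[Σ(r − r̄)² / 5] = √[231.6200 / 5] = √46.3240 = 6.8062%
IR = r̄ / tracking error = 2.3000 / 6.8062 = 0.3379

0.34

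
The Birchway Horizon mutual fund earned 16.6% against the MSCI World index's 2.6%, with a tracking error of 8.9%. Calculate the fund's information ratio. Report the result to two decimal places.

1.57

IR = (Rp − Rb) / TE = (16.6% − 2.6%) / 8.9% = 14.00% / 8.9% = 1.5730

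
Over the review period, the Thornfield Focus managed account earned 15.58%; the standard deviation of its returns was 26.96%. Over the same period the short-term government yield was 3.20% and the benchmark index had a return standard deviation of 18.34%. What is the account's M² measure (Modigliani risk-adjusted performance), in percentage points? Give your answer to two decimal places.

11.62

Sharpe = (Rp − Rf) / σp = (15.58% − 3.20%) / 26.96% = 0.4592
M² = Rf + Sharpe × σm = 3.20% + 0.4592 × 18.34% = 11.6217%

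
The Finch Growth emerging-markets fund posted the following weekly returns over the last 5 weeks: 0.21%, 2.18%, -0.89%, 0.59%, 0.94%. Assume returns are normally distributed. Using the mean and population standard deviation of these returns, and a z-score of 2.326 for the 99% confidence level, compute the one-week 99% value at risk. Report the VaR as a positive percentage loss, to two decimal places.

Mean return r̄ = 3.030 / 5 = 0.6060%
Population σ = √[Σ(r − r̄)² / 5] = √[4.9841 / 5] = √0.9968 = 0.9984%
VaR = −(r̄ − z·σ) = −(0.6060 − 2.326 × 0.9984) = −(-1.7163) = 1.7163%

1.72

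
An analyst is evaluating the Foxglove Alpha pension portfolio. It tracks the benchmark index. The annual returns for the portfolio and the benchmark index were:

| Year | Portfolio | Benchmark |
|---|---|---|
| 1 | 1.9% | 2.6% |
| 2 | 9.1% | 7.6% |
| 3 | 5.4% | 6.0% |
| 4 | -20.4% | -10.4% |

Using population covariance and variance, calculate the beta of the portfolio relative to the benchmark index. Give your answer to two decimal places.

r̄p = -1.0000%,  r̄m = 1.4500%
Cov = Σ(rp − r̄p)(rm − r̄m) / 4 = 81.1150
Var(rm) = Σ(rm − r̄m)² / 4 = 50.0675
β = Cov / Var = 81.1150 / 50.0675 = 1.6201

1.62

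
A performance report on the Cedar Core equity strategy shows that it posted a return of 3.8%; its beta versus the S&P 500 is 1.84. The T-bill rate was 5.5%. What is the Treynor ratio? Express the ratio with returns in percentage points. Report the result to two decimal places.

Treynor = (Rp − Rf) / β = (3.8% − 5.5%) / 1.84 = -1.70 / 1.84 = -0.9239

-0.92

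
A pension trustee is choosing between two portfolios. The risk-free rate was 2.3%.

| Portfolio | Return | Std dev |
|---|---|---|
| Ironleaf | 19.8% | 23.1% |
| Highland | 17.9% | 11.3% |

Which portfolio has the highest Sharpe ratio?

Highland

Ironleaf: Sharpe ratio = (19.8% − 2.3%) / 23.1% = 0.758
Highland: Sharpe ratio = (17.9% − 2.3%) / 11.3% = 1.381
Highest: Highland (1.381).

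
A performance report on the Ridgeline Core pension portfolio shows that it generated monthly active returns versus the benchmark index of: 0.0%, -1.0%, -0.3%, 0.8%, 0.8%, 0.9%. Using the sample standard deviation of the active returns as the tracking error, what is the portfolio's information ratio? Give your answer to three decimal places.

Mean return μ = 1.20 / 6 = 0.2000%
Sample σ = √[Σ(r − μ)² / 5] = √[2.9400 / 5] = √0.5880 = 0.7668%
IR = μ / tracking error = 0.2000 / 0.7668 = 0.2608

0.261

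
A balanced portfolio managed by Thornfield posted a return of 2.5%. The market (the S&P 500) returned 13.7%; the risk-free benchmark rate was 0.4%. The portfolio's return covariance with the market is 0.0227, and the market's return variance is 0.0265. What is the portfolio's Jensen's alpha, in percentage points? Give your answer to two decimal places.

β = Cov / Var = 0.0227 / 0.0265 = 0.8566
E[R] = Rf + β(Rm − Rf) = 0.4% + 0.8566 × (13.7% − 0.4%) = 11.7928%
α = Rp − E[R] = 2.5% − 11.7928% = -9.2928

-9.29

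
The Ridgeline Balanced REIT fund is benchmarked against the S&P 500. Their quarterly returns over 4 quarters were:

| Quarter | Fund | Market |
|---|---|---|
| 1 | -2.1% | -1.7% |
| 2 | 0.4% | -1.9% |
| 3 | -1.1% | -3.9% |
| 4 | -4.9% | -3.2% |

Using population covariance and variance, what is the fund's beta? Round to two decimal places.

r̄p = -1.9250%,  r̄m = -2.6750%
Cov = Σ(rp − r̄p)(rm − r̄m) / 4 = 0.5456
Var(rm) = Σ(rm − r̄m)² / 4 = 0.8319
β = Cov / Var = 0.5456 / 0.8319 = 0.6558

0.66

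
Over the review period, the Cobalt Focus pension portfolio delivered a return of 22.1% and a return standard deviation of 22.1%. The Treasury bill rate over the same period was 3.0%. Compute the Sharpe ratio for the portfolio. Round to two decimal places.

Sharpe = (Rp − Rf) / σp = (22.1% − 3.0%) / 22.1% = 19.10% / 22.1% = 0.8643

0.86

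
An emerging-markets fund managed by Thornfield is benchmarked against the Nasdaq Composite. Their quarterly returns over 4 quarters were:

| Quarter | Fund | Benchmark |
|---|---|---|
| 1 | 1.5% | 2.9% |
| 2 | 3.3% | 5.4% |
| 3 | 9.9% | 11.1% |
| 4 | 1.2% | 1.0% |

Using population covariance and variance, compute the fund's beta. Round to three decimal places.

r̄p = 3.9750%,  r̄m = 5.1000%
Cov = Σ(rp − r̄p)(rm − r̄m) / 4 = 13.0425
Var(rm) = Σ(rm − r̄m)² / 4 = 14.4350
β = Cov / Var = 13.0425 / 14.4350 = 0.9035

0.904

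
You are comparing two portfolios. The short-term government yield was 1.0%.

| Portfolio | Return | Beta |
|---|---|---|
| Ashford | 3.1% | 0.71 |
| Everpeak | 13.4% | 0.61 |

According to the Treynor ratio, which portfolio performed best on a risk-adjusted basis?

Ashford: Treynor = (3.1% − 1.0%) / 0.71 = 2.958
Everpeak: Treynor = (13.4% − 1.0%) / 0.61 = 20.328
Highest: Everpeak (20.328).

Everpeak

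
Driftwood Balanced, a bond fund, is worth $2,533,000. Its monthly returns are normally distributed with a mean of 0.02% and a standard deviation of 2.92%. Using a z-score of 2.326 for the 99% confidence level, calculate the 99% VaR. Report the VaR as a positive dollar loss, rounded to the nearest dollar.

$171,533

Return at the 99% tail: μ − z·σ = 0.02% − 2.326 × 2.92% = 0.02 − 6.79192 = -6.77192%
VaR = −(-6.77192%) × $2,533,000 = 6.77192% × $2,533,000 = $171,533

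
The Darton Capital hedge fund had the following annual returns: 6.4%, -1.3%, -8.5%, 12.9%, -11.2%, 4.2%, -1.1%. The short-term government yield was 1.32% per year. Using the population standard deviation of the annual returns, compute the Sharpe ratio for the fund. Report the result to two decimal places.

r̄ = (6.4 − 1.3 − 8.5 + 12.9 − 11.2 + 4.2 − 1.1) / 7 = 0.2000%
Σ(r − r̄)² = 425.3200; population σ = √(425.3200/7) = 7.7949%
Sharpe = (r̄ − rf) / σ = (0.2000 − 1.32) / 7.7949 = -1.1200 / 7.7949 = -0.1437

-0.14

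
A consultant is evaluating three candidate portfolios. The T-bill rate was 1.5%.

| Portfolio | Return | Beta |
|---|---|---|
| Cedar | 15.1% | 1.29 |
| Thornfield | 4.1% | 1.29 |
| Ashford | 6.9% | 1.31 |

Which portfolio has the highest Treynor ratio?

Cedar: Treynor = (15.1% − 1.5%) / 1.29 = 10.543
Thornfield: Treynor = (4.1% − 1.5%) / 1.29 = 2.016
Ashford: Treynor = (6.9% − 1.5%) / 1.31 = 4.122
Highest: Cedar (10.543).

Cedar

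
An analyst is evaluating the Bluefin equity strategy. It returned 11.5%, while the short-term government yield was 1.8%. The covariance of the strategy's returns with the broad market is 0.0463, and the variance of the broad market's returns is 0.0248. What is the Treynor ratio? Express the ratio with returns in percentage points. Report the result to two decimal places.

β = Cov / Var = 0.0463 / 0.0248 = 1.8669
Treynor = (Rp − Rf) / β = (11.5% − 1.8%) / 1.8669 = 9.70 / 1.8669 = 5.1958

5.20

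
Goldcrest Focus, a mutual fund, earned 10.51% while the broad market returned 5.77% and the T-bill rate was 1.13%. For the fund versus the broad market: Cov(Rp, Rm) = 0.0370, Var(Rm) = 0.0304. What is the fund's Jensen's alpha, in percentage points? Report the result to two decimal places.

3.73

β = Cov / Var = 0.0370 / 0.0304 = 1.2171
E[R] = Rf + β(Rm − Rf) = 1.13% + 1.2171 × (5.77% − 1.13%) = 6.7773%
α = Rp − E[R] = 10.51% − 6.7773% = 3.7327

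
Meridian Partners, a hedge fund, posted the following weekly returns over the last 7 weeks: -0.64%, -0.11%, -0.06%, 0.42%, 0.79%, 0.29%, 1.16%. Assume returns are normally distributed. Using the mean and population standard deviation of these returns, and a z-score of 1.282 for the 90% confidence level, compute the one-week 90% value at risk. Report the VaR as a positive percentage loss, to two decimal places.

μ = (-0.64 − 0.11 − 0.06 + 0.42 + 0.79 + 0.29 + 1.16) / 7 = 1.850 / 7 = 0.2643%
Σ(r − μ)² = 2.1666; population σ = √(2.1666/7) = 0.5563%
VaR = −(μ − z·σ) = −(0.2643 − 1.282 × 0.5563) = −(-0.4489) = 0.4489%

0.45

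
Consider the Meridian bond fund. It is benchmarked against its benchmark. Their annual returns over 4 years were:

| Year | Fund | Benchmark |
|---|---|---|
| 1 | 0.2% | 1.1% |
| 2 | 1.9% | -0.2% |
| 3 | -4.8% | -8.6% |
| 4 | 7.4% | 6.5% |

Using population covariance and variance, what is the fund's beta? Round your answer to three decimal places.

r̄p = 1.1750%,  r̄m = -0.3000%
Cov = Σ(rp − r̄p)(rm − r̄m) / 4 = 22.6575
Var(rm) = Σ(rm − r̄m)² / 4 = 29.2750
β = Cov / Var = 22.6575 / 29.2750 = 0.7740

0.774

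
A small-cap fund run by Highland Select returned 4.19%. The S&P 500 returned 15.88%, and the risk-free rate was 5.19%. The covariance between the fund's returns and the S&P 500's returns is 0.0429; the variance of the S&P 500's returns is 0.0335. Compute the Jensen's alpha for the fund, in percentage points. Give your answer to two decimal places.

β = Cov / Var = 0.0429 / 0.0335 = 1.2806
E[R] = Rf + β(Rm − Rf) = 5.19% + 1.2806 × (15.88% − 5.19%) = 18.8796%
α = Rp − E[R] = 4.19% − 18.8796% = -14.6896

-14.69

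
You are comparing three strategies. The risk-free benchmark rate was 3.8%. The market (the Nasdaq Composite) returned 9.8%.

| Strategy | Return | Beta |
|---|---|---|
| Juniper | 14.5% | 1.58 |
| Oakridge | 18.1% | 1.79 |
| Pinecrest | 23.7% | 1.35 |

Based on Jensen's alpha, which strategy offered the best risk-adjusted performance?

Pinecrest

Juniper: α = 14.5% − [3.8% + 1.58 × (9.8% − 3.8%)] = 1.220
Oakridge: α = 18.1% − [3.8% + 1.79 × (9.8% − 3.8%)] = 3.560
Pinecrest: α = 23.7% − [3.8% + 1.35 × (9.8% − 3.8%)] = 11.800
Highest: Pinecrest (11.800).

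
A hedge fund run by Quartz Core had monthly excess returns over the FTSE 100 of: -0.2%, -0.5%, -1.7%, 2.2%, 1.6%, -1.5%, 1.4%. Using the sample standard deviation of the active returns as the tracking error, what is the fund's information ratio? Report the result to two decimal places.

0.12

r̄ = (-0.2 − 0.5 − 1.7 + 2.2 + 1.6 − 1.5 + 1.4) / 7 = 0.1857%
Σ(r − r̄)² = (-0.2 − 0.1857)² + (-0.5 − 0.1857)² + … = 14.5486
σ = √[14.5486 / 6] = 1.5572%
IR = r̄ / tracking error = 0.1857 / 1.5572 = 0.1193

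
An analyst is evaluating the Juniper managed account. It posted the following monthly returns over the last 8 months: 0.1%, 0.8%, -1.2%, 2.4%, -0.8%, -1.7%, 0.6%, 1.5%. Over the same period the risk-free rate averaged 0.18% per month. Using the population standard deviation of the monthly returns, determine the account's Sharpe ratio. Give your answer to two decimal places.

0.02

r̄ = (0.1 + 0.8 − 1.2 + 2.4 − 0.8 − 1.7 + 0.6 + 1.5) / 8 = 1.70 / 8 = 0.2125%
Population σ = √[Σ(r − r̄)² / 8] = √[13.6288 / 8] = √1.7036 = 1.3052%
Sharpe = (r̄ − rf) / σ = (0.2125 − 0.18) / 1.3052 = 0.0325 / 1.3052 = 0.0249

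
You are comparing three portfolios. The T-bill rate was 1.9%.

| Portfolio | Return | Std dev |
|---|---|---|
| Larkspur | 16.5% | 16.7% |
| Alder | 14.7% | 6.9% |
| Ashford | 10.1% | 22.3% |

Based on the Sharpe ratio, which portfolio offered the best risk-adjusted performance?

Alder

Larkspur: Sharpe ratio = (16.5% − 1.9%) / 16.7% = 0.874
Alder: Sharpe ratio = (14.7% − 1.9%) / 6.9% = 1.855
Ashford: Sharpe ratio = (10.1% − 1.9%) / 22.3% = 0.368
Highest: Alder (1.855).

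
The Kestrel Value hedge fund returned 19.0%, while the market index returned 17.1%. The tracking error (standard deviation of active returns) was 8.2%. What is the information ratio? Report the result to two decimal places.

IR = (Rp − Rb) / TE = (19.0% − 17.1%) / 8.2% = 1.90% / 8.2% = 0.2317

0.23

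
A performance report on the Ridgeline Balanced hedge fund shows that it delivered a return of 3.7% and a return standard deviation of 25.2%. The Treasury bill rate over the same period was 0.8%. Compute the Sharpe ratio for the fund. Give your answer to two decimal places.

0.12

Sharpe = (Rp − Rf) / σp = (3.7% − 0.8%) / 25.2% = 2.90% / 25.2% = 0.1151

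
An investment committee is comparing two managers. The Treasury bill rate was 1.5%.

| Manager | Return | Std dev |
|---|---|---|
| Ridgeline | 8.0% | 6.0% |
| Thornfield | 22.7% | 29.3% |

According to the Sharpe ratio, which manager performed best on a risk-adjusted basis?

Ridgeline

Ridgeline: Sharpe ratio = (8.0% − 1.5%) / 6.0% = 1.083
Thornfield: Sharpe ratio = (22.7% − 1.5%) / 29.3% = 0.724
Highest: Ridgeline (1.083).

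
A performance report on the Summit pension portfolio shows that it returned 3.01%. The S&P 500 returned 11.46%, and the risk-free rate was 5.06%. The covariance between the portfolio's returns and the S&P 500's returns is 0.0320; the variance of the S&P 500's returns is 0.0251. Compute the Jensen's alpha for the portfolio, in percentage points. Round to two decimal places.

-10.21

β = Cov / Var = 0.0320 / 0.0251 = 1.2749
E[R] = Rf + β(Rm − Rf) = 5.06% + 1.2749 × (11.46% − 5.06%) = 13.2194%
α = Rp − E[R] = 3.01% − 13.2194% = -10.2094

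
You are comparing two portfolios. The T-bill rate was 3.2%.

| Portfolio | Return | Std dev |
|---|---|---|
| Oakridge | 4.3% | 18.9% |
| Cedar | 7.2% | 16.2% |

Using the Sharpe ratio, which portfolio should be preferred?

Cedar

Oakridge: Sharpe ratio = (4.3% − 3.2%) / 18.9% = 0.058
Cedar: Sharpe ratio = (7.2% − 3.2%) / 16.2% = 0.247
Highest: Cedar (0.247).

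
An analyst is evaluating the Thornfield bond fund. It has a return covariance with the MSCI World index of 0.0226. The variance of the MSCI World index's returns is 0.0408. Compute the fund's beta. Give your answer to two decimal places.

0.55

β = Cov(Rp, Rm) / Var(Rm) = 0.0226 / 0.0408 = 0.5539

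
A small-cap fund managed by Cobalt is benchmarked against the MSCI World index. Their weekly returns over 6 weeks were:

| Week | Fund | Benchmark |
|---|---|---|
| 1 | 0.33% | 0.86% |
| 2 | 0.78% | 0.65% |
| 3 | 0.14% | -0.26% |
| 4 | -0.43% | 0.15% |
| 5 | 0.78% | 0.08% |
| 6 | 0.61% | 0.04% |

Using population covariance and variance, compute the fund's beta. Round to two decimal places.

0.25

r̄p = 0.3683%,  r̄m = 0.2533%
Cov = Σ(rp − r̄p)(rm − r̄m) / 6 = 0.0361
Var(rm) = Σ(rm − r̄m)² / 6 = 0.1459
β = Cov / Var = 0.0361 / 0.1459 = 0.2474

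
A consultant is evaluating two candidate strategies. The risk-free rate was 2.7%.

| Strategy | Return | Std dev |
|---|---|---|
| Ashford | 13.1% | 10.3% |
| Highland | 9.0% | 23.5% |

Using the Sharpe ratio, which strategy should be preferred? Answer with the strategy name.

Ashford

Ashford: Sharpe ratio = (13.1% − 2.7%) / 10.3% = 1.010
Highland: Sharpe ratio = (9.0% − 2.7%) / 23.5% = 0.268
Highest: Ashford (1.010).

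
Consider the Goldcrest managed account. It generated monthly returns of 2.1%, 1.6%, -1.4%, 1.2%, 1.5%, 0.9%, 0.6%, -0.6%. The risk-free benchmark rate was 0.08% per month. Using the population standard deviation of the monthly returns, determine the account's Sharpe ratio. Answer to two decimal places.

r̄ = (2.1 + 1.6 − 1.4 + 1.2 + 1.5 + 0.9 + 0.6 − 0.6) / 8 = 0.7375%
Population std dev = √[9.7988 / 8] = 1.1067%
Sharpe = (r̄ − rf) / σ = (0.7375 − 0.08) / 1.1067 = 0.6575 / 1.1067 = 0.5941

0.59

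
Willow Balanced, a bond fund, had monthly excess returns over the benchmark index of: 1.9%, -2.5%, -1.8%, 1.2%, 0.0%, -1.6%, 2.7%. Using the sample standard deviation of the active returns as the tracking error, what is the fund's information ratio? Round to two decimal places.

-0.01

r̄ = (1.9 − 2.5 − 1.8 + 1.2 + 0 − 1.6 + 2.7) / 7 = -0.10 / 7 = -0.0143%
Sample std dev = √[24.3886 / 6] = 2.0161%
IR = r̄ / tracking error = -0.0143 / 2.0161 = -0.0071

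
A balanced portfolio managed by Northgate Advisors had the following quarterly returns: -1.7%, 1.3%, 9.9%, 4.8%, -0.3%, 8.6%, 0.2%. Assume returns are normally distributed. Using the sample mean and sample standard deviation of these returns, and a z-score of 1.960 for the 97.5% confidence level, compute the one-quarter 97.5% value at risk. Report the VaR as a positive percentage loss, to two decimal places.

r̄ = (-1.7 + 1.3 + 9.9 + 4.8 − 0.3 + 8.6 + 0.2) / 7 = 3.2571%
Sample σ = √[Σ(r − r̄)² / 6] = √[125.4571 / 6] = √20.9095 = 4.5727%
VaR = −(r̄ − z·σ) = −(3.2571 − 1.960 × 4.5727) = −(-5.7054) = 5.7054%

5.71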